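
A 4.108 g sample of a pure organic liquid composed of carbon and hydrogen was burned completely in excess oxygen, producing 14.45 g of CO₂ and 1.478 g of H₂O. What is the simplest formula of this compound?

mol C = 14.45 g CO₂ ÷ 44.009 g/mol = 0.32834 mol
mol H = 2 × 1.478 g H₂O ÷ 18.015 g/mol = 0.16409 mol
Divide by the smallest (0.16409 mol): C 2.001, H 1.000

C2H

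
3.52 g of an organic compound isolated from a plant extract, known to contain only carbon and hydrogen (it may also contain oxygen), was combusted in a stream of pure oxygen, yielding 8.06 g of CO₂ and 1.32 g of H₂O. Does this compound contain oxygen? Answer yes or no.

yes

mol C = 8.06 g CO₂ ÷ 44.009 g/mol = 0.1831 mol
mol H = 2 × 1.32 g H₂O ÷ 18.015 g/mol = 0.1465 mol
C and H account for only 2.347 g of the 3.52 g sample; the remaining 1.173 g must be oxygen.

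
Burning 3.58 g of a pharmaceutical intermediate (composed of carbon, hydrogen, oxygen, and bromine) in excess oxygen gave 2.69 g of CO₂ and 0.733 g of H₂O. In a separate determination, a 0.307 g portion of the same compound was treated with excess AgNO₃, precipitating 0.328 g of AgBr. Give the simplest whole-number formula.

C6H8Br2O7

mol C = 2.69 g CO₂ ÷ 44.009 g/mol = 0.06112 mol
mol H = 2 × 0.733 g H₂O ÷ 18.015 g/mol = 0.08138 mol
From the AgBr data: mol Br per gram of compound = (0.328 ÷ 187.772) ÷ 0.307 = 0.005690 mol/g, so in the 3.58 g combustion sample mol Br = 0.02037 mol
mass O = 3.58 − (0.7342 + 0.08203 + 1.628) = 1.136 g → mol O = 1.136 ÷ 15.999 = 0.07102 mol
Divide by the smallest (0.02037 mol): C 3.001, H 3.995, Br 1.000, O 3.486
Multiplying each by 2 gives whole numbers: C 6.00, H 7.99, Br 2.00, O 6.97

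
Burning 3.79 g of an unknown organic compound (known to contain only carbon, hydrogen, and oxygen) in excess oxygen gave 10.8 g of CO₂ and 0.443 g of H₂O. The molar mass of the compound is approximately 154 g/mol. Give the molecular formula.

C10H2O2

mol C = 10.8 g CO₂ ÷ 44.009 g/mol = 0.2454 mol
mol H = 2 × 0.443 g H₂O ÷ 18.015 g/mol = 0.04918 mol
mass O = 3.79 − (2.948 + 0.04957) = 0.7929 g → mol O = 0.7929 ÷ 15.999 = 0.04956 mol
Divide by the smallest (0.04918 mol): C 4.990, H 1.000, O 1.008
Empirical formula: C5HO
Empirical-formula mass = 77.06 g/mol; 154 ÷ 77.06 ≈ 2, so the molecular formula is C10H2O2.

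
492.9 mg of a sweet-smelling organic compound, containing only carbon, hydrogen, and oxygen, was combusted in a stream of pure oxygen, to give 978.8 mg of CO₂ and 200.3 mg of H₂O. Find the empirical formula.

mol C = 0.9788 g CO₂ ÷ 44.009 g/mol = 0.022241 mol
mol H = 2 × 0.2003 g H₂O ÷ 18.015 g/mol = 0.022237 mol
mass O = 0.4929 − (0.26714 + 0.022415) = 0.20335 g → mol O = 0.20335 ÷ 15.999 = 0.012710 mol
Divide by the smallest (0.012710 mol): C 1.750, H 1.750, O 1.000
Multiplying each by 4 gives whole numbers: C 7.00, H 7.00, O 4.00

C7H7O4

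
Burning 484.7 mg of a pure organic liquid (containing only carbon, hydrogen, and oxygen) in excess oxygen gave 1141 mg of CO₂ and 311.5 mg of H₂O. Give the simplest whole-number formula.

C3H4O

mol C = 1.141 g CO₂ ÷ 44.009 g/mol = 0.025927 mol
mol H = 2 × 0.3115 g H₂O ÷ 18.015 g/mol = 0.034582 mol
mass O = 0.4847 − (0.31140 + 0.034859) = 0.13844 g → mol O = 0.13844 ÷ 15.999 = 0.0086529 mol
Divide by the smallest (0.0086529 mol): C 2.996, H 3.997, O 1.000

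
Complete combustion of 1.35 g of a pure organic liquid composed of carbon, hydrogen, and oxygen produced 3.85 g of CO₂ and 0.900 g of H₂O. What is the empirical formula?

mol C = 3.85 g CO₂ ÷ 44.009 g/mol = 0.08748 mol
mol H = 2 × 0.900 g H₂O ÷ 18.015 g/mol = 0.09992 mol
mass O = 1.35 − (1.051 + 0.1007) = 0.1985 g → mol O = 0.1985 ÷ 15.999 = 0.01241 mol
Divide by the smallest (0.01241 mol): C 7.050, H 8.052, O 1.000

C7H8O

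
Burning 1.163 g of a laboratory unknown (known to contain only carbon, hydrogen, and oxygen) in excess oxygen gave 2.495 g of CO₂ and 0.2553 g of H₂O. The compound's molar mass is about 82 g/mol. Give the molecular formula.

C4H2O2

mol C = 2.495 g CO₂ ÷ 44.009 g/mol = 0.056693 mol
mol H = 2 × 0.2553 g H₂O ÷ 18.015 g/mol = 0.028343 mol
mass O = 1.163 − (0.68094 + 0.028570) = 0.45349 g → mol O = 0.45349 ÷ 15.999 = 0.028345 mol
Divide by the smallest (0.028343 mol): C 2.000, H 1.000, O 1.000
Empirical formula: C2HO
Empirical-formula mass = 41.03 g/mol; 82 ÷ 41.03 ≈ 2, so the molecular formula is C4H2O2.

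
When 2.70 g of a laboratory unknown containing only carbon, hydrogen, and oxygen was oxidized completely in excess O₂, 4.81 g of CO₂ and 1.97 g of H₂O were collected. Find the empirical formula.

C3H6O2

mol C = 4.81 g CO₂ ÷ 44.009 g/mol = 0.1093 mol
mol H = 2 × 1.97 g H₂O ÷ 18.015 g/mol = 0.2187 mol
mass O = 2.70 − (1.313 + 0.2205) = 1.167 g → mol O = 1.167 ÷ 15.999 = 0.07293 mol
Divide by the smallest (0.07293 mol): C 1.499, H 2.999, O 1.000
Multiplying each by 2 gives whole numbers: C 3.00, H 6.00, O 2.00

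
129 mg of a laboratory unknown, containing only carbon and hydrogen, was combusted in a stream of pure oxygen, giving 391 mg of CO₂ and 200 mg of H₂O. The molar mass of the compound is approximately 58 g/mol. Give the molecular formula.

mol C = 0.391 g CO₂ ÷ 44.009 g/mol = 0.008885 mol
mol H = 2 × 0.200 g H₂O ÷ 18.015 g/mol = 0.02220 mol
Divide by the smallest (0.008885 mol): C 1.000, H 2.499
Multiplying each by 2 gives whole numbers: C 2.00, H 5.00
Empirical formula: C2H5
Empirical-formula mass = 29.06 g/mol; 58 ÷ 29.06 ≈ 2, so the molecular formula is C4H10.

C4H10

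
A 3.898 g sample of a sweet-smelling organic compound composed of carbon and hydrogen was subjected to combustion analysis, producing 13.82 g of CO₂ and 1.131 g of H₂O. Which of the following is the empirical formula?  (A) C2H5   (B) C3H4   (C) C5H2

(C) C5H2

mol C = 13.82 g CO₂ ÷ 44.009 g/mol = 0.31403 mol
mol H = 2 × 1.131 g H₂O ÷ 18.015 g/mol = 0.12556 mol
Divide by the smallest (0.12556 mol): C 2.501, H 1.000
Multiplying each by 2 gives whole numbers: C 5.00, H 2.00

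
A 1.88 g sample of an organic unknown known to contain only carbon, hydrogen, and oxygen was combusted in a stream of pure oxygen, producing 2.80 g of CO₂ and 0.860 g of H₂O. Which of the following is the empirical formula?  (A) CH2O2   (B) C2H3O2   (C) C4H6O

mol C = 2.80 g CO₂ ÷ 44.009 g/mol = 0.06362 mol
mol H = 2 × 0.860 g H₂O ÷ 18.015 g/mol = 0.09548 mol
mass O = 1.88 − (0.7642 + 0.09624) = 1.020 g → mol O = 1.020 ÷ 15.999 = 0.06373 mol
Divide by the smallest (0.06362 mol): C 1.000, H 1.501, O 1.002
Multiplying each by 2 gives whole numbers: C 2.00, H 3.00, O 2.00

(B) C2H3O2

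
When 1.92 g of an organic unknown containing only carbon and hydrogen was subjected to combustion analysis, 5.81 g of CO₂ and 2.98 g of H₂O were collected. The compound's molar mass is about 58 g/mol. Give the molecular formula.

mol C = 5.81 g CO₂ ÷ 44.009 g/mol = 0.1320 mol
mol H = 2 × 2.98 g H₂O ÷ 18.015 g/mol = 0.3308 mol
Divide by the smallest (0.1320 mol): C 1.000, H 2.506
Multiplying each by 2 gives whole numbers: C 2.00, H 5.01
Empirical formula: C2H5
Empirical-formula mass = 29.06 g/mol; 58 ÷ 29.06 ≈ 2, so the molecular formula is C4H10.

C4H10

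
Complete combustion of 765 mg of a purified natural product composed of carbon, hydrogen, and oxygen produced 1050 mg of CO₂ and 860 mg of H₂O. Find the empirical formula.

CH4O

mol C = 1.05 g CO₂ ÷ 44.009 g/mol = 0.02386 mol
mol H = 2 × 0.860 g H₂O ÷ 18.015 g/mol = 0.09548 mol
mass O = 0.765 − (0.2866 + 0.09624) = 0.3822 g → mol O = 0.3822 ÷ 15.999 = 0.02389 mol
Divide by the smallest (0.02386 mol): C 1.000, H 4.002, O 1.001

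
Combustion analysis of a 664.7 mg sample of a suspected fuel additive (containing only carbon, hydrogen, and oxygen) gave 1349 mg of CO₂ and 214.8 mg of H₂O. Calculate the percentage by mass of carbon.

mol C = 1.349 g CO₂ ÷ 44.009 g/mol = 0.030653 mol
mol H = 2 × 0.2148 g H₂O ÷ 18.015 g/mol = 0.023847 mol
mass O = 0.6647 − (0.36817 + 0.024038) = 0.27249 g → mol O = 0.27249 ÷ 15.999 = 0.017032 mol
mass % C = 0.36817 g ÷ 0.6647 g × 100%

55.39%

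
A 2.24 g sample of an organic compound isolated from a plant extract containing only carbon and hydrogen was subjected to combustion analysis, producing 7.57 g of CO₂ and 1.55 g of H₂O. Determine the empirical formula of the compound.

CH

mol C = 7.57 g CO₂ ÷ 44.009 g/mol = 0.1720 mol
mol H = 2 × 1.55 g H₂O ÷ 18.015 g/mol = 0.1721 mol
Divide by the smallest (0.1720 mol): C 1.000, H 1.000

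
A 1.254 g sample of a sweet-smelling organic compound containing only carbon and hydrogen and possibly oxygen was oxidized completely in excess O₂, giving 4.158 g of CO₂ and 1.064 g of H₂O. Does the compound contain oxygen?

mol C = 4.158 g CO₂ ÷ 44.009 g/mol = 0.094481 mol
mol H = 2 × 1.064 g H₂O ÷ 18.015 g/mol = 0.11812 mol
C and H together account for 1.2539 g — essentially the entire 1.254 g sample — so the compound contains no oxygen.

no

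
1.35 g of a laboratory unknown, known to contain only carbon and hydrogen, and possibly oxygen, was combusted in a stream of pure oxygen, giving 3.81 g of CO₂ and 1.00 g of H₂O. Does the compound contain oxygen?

mol C = 3.81 g CO₂ ÷ 44.009 g/mol = 0.08657 mol
mol H = 2 × 1.00 g H₂O ÷ 18.015 g/mol = 0.1110 mol
C and H account for only 1.152 g of the 1.35 g sample; the remaining 0.1983 g must be oxygen.

yes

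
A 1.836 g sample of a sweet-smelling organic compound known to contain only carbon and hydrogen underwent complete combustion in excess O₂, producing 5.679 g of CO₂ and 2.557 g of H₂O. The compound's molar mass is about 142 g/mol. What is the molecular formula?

mol C = 5.679 g CO₂ ÷ 44.009 g/mol = 0.12904 mol
mol H = 2 × 2.557 g H₂O ÷ 18.015 g/mol = 0.28387 mol
Divide by the smallest (0.12904 mol): C 1.000, H 2.200
Multiplying each by 5 gives whole numbers: C 5.00, H 11.00
Empirical formula: C5H11
Empirical-formula mass = 71.14 g/mol; 142 ÷ 71.14 ≈ 2, so the molecular formula is C10H22.

C10H22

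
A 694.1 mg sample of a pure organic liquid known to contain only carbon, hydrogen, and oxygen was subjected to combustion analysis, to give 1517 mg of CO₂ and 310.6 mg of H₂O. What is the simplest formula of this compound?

mol C = 1.517 g CO₂ ÷ 44.009 g/mol = 0.034470 mol
mol H = 2 × 0.3106 g H₂O ÷ 18.015 g/mol = 0.034482 mol
mass O = 0.6941 − (0.41402 + 0.034758) = 0.24532 g → mol O = 0.24532 ÷ 15.999 = 0.015333 mol
Divide by the smallest (0.015333 mol): C 2.248, H 2.249, O 1.000
Multiplying each by 4 gives whole numbers: C 8.99, H 9.00, O 4.00

C9H9O4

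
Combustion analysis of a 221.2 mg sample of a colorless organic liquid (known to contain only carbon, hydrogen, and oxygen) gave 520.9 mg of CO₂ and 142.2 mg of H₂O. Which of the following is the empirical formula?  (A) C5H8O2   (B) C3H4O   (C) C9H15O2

mol C = 0.5209 g CO₂ ÷ 44.009 g/mol = 0.011836 mol
mol H = 2 × 0.1422 g H₂O ÷ 18.015 g/mol = 0.015787 mol
mass O = 0.2212 − (0.14216 + 0.015913) = 0.063122 g → mol O = 0.063122 ÷ 15.999 = 0.0039454 mol
Divide by the smallest (0.0039454 mol): C 3.000, H 4.001, O 1.000

(B) C3H4O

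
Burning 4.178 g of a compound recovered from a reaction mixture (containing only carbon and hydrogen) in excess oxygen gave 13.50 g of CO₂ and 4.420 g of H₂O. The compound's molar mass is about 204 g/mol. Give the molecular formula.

mol C = 13.50 g CO₂ ÷ 44.009 g/mol = 0.30676 mol
mol H = 2 × 4.420 g H₂O ÷ 18.015 g/mol = 0.49070 mol
Divide by the smallest (0.30676 mol): C 1.000, H 1.600
Multiplying each by 5 gives whole numbers: C 5.00, H 8.00
Empirical formula: C5H8
Empirical-formula mass = 68.12 g/mol; 204 ÷ 68.12 ≈ 3, so the molecular formula is C15H24.

C15H24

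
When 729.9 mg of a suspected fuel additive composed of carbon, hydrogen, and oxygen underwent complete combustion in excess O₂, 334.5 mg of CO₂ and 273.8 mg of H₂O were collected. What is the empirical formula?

CH4O5

mol C = 0.3345 g CO₂ ÷ 44.009 g/mol = 0.0076007 mol
mol H = 2 × 0.2738 g H₂O ÷ 18.015 g/mol = 0.030397 mol
mass O = 0.7299 − (0.091292 + 0.030640) = 0.60797 g → mol O = 0.60797 ÷ 15.999 = 0.038000 mol
Divide by the smallest (0.0076007 mol): C 1.000, H 3.999, O 5.000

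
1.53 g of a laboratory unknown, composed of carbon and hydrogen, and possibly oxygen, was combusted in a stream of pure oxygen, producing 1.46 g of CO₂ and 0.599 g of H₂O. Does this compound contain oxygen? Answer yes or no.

mol C = 1.46 g CO₂ ÷ 44.009 g/mol = 0.03318 mol
mol H = 2 × 0.599 g H₂O ÷ 18.015 g/mol = 0.06650 mol
C and H account for only 0.4655 g of the 1.53 g sample; the remaining 1.065 g must be oxygen.

yes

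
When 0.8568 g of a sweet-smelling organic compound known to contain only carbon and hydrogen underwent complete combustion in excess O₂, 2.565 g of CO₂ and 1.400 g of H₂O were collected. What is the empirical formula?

mol C = 2.565 g CO₂ ÷ 44.009 g/mol = 0.058284 mol
mol H = 2 × 1.400 g H₂O ÷ 18.015 g/mol = 0.15543 mol
Divide by the smallest (0.058284 mol): C 1.000, H 2.667
Multiplying each by 3 gives whole numbers: C 3.00, H 8.00

C3H8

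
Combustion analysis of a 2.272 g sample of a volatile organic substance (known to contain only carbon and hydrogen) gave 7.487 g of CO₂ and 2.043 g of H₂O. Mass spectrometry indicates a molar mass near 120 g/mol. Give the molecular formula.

C9H12

mol C = 7.487 g CO₂ ÷ 44.009 g/mol = 0.17012 mol
mol H = 2 × 2.043 g H₂O ÷ 18.015 g/mol = 0.22681 mol
Divide by the smallest (0.17012 mol): C 1.000, H 1.333
Multiplying each by 3 gives whole numbers: C 3.00, H 4.00
Empirical formula: C3H4
Empirical-formula mass = 40.06 g/mol; 120 ÷ 40.06 ≈ 3, so the molecular formula is C9H12.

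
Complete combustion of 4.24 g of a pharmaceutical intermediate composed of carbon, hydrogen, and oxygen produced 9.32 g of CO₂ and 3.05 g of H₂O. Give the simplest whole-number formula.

C5H8O2

mol C = 9.32 g CO₂ ÷ 44.009 g/mol = 0.2118 mol
mol H = 2 × 3.05 g H₂O ÷ 18.015 g/mol = 0.3386 mol
mass O = 4.24 − (2.544 + 0.3413) = 1.355 g → mol O = 1.355 ÷ 15.999 = 0.08470 mol
Divide by the smallest (0.08470 mol): C 2.500, H 3.998, O 1.000
Multiplying each by 2 gives whole numbers: C 5.00, H 8.00, O 2.00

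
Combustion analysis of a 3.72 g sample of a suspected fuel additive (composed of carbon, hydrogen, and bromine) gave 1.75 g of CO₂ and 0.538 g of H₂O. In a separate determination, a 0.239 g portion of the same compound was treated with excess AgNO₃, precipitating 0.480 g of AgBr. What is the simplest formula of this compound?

C2H3Br2

mol C = 1.75 g CO₂ ÷ 44.009 g/mol = 0.03976 mol
mol H = 2 × 0.538 g H₂O ÷ 18.015 g/mol = 0.05973 mol
From the AgBr data: mol Br per gram of compound = (0.480 ÷ 187.772) ÷ 0.239 = 0.01070 mol/g, so in the 3.72 g combustion sample mol Br = 0.03979 mol
Divide by the smallest (0.03976 mol): C 1.000, H 1.502, Br 1.001
Multiplying each by 2 gives whole numbers: C 2.00, H 3.00, Br 2.00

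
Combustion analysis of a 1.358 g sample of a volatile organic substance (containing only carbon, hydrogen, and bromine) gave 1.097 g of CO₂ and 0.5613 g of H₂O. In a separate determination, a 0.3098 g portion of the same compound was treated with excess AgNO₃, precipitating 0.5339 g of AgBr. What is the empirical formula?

C2H5Br

mol C = 1.097 g CO₂ ÷ 44.009 g/mol = 0.024927 mol
mol H = 2 × 0.5613 g H₂O ÷ 18.015 g/mol = 0.062315 mol
From the AgBr data: mol Br per gram of compound = (0.5339 ÷ 187.772) ÷ 0.3098 = 0.0091780 mol/g, so in the 1.358 g combustion sample mol Br = 0.012464 mol
Divide by the smallest (0.012464 mol): C 2.000, H 5.000, Br 1.000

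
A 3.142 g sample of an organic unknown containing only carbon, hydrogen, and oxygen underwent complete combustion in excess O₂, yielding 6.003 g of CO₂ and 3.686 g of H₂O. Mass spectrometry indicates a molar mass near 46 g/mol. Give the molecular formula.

mol C = 6.003 g CO₂ ÷ 44.009 g/mol = 0.13640 mol
mol H = 2 × 3.686 g H₂O ÷ 18.015 g/mol = 0.40921 mol
mass O = 3.142 − (1.6383 + 0.41249) = 1.0912 g → mol O = 1.0912 ÷ 15.999 = 0.068202 mol
Divide by the smallest (0.068202 mol): C 2.000, H 6.000, O 1.000
Empirical formula: C2H6O
Empirical-formula mass = 46.07 g/mol; 46 ÷ 46.07 ≈ 1, so the molecular formula is C2H6O.

C2H6O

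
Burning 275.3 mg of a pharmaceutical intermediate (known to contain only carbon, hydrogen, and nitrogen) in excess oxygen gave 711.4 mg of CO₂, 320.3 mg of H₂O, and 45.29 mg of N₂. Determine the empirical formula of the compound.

mol C = 0.7114 g CO₂ ÷ 44.009 g/mol = 0.016165 mol
mol H = 2 × 0.3203 g H₂O ÷ 18.015 g/mol = 0.035559 mol
mol N = 2 × 0.04529 g N₂ ÷ 28.014 g/mol = 0.0032334 mol
Divide by the smallest (0.0032334 mol): C 4.999, H 10.998, N 1.000

C5H11N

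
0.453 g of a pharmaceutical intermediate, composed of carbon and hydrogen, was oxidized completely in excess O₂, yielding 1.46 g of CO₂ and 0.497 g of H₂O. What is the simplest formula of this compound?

mol C = 1.46 g CO₂ ÷ 44.009 g/mol = 0.03318 mol
mol H = 2 × 0.497 g H₂O ÷ 18.015 g/mol = 0.05518 mol
Divide by the smallest (0.03318 mol): C 1.000, H 1.663
Multiplying each by 3 gives whole numbers: C 3.00, H 4.99

C3H5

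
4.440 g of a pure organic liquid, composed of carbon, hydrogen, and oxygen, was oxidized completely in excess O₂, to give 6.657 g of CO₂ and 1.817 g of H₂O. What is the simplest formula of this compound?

C3H4O3

mol C = 6.657 g CO₂ ÷ 44.009 g/mol = 0.15126 mol
mol H = 2 × 1.817 g H₂O ÷ 18.015 g/mol = 0.20172 mol
mass O = 4.440 − (1.8168 + 0.20333) = 2.4198 g → mol O = 2.4198 ÷ 15.999 = 0.15125 mol
Divide by the smallest (0.15125 mol): C 1.000, H 1.334, O 1.000
Multiplying each by 3 gives whole numbers: C 3.00, H 4.00, O 3.00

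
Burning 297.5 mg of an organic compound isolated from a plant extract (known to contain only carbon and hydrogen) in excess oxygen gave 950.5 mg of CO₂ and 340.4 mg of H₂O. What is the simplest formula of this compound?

C4H7

mol C = 0.9505 g CO₂ ÷ 44.009 g/mol = 0.021598 mol
mol H = 2 × 0.3404 g H₂O ÷ 18.015 g/mol = 0.037791 mol
Divide by the smallest (0.021598 mol): C 1.000, H 1.750
Multiplying each by 4 gives whole numbers: C 4.00, H 7.00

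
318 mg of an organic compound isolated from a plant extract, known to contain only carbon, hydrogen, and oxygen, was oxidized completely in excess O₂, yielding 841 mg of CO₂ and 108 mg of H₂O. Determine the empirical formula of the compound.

mol C = 0.841 g CO₂ ÷ 44.009 g/mol = 0.01911 mol
mol H = 2 × 0.108 g H₂O ÷ 18.015 g/mol = 0.01199 mol
mass O = 0.318 − (0.2295 + 0.01209) = 0.07639 g → mol O = 0.07639 ÷ 15.999 = 0.004774 mol
Divide by the smallest (0.004774 mol): C 4.002, H 2.511, O 1.000
Multiplying each by 2 gives whole numbers: C 8.00, H 5.02, O 2.00

C8H5O2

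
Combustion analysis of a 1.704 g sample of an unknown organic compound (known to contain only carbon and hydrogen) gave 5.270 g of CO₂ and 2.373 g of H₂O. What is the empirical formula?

mol C = 5.270 g CO₂ ÷ 44.009 g/mol = 0.11975 mol
mol H = 2 × 2.373 g H₂O ÷ 18.015 g/mol = 0.26345 mol
Divide by the smallest (0.11975 mol): C 1.000, H 2.200
Multiplying each by 5 gives whole numbers: C 5.00, H 11.00

C5H11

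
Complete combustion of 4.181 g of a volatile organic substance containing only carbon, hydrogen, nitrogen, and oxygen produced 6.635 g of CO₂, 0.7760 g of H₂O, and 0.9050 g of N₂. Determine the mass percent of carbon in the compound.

mol C = 6.635 g CO₂ ÷ 44.009 g/mol = 0.15076 mol
mol H = 2 × 0.7760 g H₂O ÷ 18.015 g/mol = 0.086150 mol
mol N = 2 × 0.9050 g N₂ ÷ 28.014 g/mol = 0.064611 mol
mass O = 4.181 − (1.8108 + 0.086840 + 0.90500) = 1.3783 g → mol O = 1.3783 ÷ 15.999 = 0.086151 mol
mass % C = 1.8108 g ÷ 4.181 g × 100%

43.31%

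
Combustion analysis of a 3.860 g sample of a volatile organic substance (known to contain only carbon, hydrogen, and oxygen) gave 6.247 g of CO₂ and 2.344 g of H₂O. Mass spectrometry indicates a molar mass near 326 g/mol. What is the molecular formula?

mol C = 6.247 g CO₂ ÷ 44.009 g/mol = 0.14195 mol
mol H = 2 × 2.344 g H₂O ÷ 18.015 g/mol = 0.26023 mol
mass O = 3.860 − (1.7049 + 0.26231) = 1.8928 g → mol O = 1.8928 ÷ 15.999 = 0.11830 mol
Divide by the smallest (0.11830 mol): C 1.200, H 2.200, O 1.000
Multiplying each by 5 gives whole numbers: C 6.00, H 11.00, O 5.00
Empirical formula: C6H11O5
Empirical-formula mass = 163.15 g/mol; 326 ÷ 163.15 ≈ 2, so the molecular formula is C12H22O10.

C12H22O10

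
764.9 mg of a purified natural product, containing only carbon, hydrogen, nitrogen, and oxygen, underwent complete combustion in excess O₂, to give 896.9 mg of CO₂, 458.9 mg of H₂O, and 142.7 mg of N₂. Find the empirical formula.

mol C = 0.8969 g CO₂ ÷ 44.009 g/mol = 0.020380 mol
mol H = 2 × 0.4589 g H₂O ÷ 18.015 g/mol = 0.050946 mol
mol N = 2 × 0.1427 g N₂ ÷ 28.014 g/mol = 0.010188 mol
mass O = 0.7649 − (0.24478 + 0.051354 + 0.14270) = 0.32606 g → mol O = 0.32606 ÷ 15.999 = 0.020380 mol
Divide by the smallest (0.010188 mol): C 2.000, H 5.001, N 1.000, O 2.000

C2H5NO2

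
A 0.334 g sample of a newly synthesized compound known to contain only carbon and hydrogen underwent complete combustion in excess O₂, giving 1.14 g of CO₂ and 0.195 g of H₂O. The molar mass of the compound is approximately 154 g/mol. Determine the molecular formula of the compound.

mol C = 1.14 g CO₂ ÷ 44.009 g/mol = 0.02590 mol
mol H = 2 × 0.195 g H₂O ÷ 18.015 g/mol = 0.02165 mol
Divide by the smallest (0.02165 mol): C 1.197, H 1.000
Multiplying each by 5 gives whole numbers: C 5.98, H 5.00
Empirical formula: C6H5
Empirical-formula mass = 77.11 g/mol; 154 ÷ 77.11 ≈ 2, so the molecular formula is C12H10.

C12H10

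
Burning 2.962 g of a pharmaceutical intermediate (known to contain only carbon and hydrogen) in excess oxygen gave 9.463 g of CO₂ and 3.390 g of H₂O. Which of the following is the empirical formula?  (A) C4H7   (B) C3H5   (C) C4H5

(A) C4H7

mol C = 9.463 g CO₂ ÷ 44.009 g/mol = 0.21502 mol
mol H = 2 × 3.390 g H₂O ÷ 18.015 g/mol = 0.37635 mol
Divide by the smallest (0.21502 mol): C 1.000, H 1.750
Multiplying each by 4 gives whole numbers: C 4.00, H 7.00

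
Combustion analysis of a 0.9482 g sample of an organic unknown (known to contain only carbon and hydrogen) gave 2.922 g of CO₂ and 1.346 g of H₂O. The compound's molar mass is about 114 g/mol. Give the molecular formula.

mol C = 2.922 g CO₂ ÷ 44.009 g/mol = 0.066396 mol
mol H = 2 × 1.346 g H₂O ÷ 18.015 g/mol = 0.14943 mol
Divide by the smallest (0.066396 mol): C 1.000, H 2.251
Multiplying each by 4 gives whole numbers: C 4.00, H 9.00
Empirical formula: C4H9
Empirical-formula mass = 57.12 g/mol; 114 ÷ 57.12 ≈ 2, so the molecular formula is C8H18.

C8H18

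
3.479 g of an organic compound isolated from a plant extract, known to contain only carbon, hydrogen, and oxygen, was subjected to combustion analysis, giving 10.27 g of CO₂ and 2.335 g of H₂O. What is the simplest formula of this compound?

C9H10O

mol C = 10.27 g CO₂ ÷ 44.009 g/mol = 0.23336 mol
mol H = 2 × 2.335 g H₂O ÷ 18.015 g/mol = 0.25923 mol
mass O = 3.479 − (2.8029 + 0.26130) = 0.41479 g → mol O = 0.41479 ÷ 15.999 = 0.025926 mol
Divide by the smallest (0.025926 mol): C 9.001, H 9.999, O 1.000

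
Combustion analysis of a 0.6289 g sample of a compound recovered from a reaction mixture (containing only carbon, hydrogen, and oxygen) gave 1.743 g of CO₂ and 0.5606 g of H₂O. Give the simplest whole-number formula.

mol C = 1.743 g CO₂ ÷ 44.009 g/mol = 0.039606 mol
mol H = 2 × 0.5606 g H₂O ÷ 18.015 g/mol = 0.062237 mol
mass O = 0.6289 − (0.47570 + 0.062735) = 0.090463 g → mol O = 0.090463 ÷ 15.999 = 0.0056543 mol
Divide by the smallest (0.0056543 mol): C 7.005, H 11.007, O 1.000

C7H11O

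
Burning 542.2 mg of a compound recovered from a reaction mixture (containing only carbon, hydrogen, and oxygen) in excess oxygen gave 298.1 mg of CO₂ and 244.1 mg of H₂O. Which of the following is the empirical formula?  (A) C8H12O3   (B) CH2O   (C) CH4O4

mol C = 0.2981 g CO₂ ÷ 44.009 g/mol = 0.0067736 mol
mol H = 2 × 0.2441 g H₂O ÷ 18.015 g/mol = 0.027100 mol
mass O = 0.5422 − (0.081358 + 0.027316) = 0.43353 g → mol O = 0.43353 ÷ 15.999 = 0.027097 mol
Divide by the smallest (0.0067736 mol): C 1.000, H 4.001, O 4.000

(C) CH4O4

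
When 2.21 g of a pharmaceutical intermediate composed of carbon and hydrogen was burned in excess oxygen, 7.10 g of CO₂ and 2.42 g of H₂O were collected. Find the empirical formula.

mol C = 7.10 g CO₂ ÷ 44.009 g/mol = 0.1613 mol
mol H = 2 × 2.42 g H₂O ÷ 18.015 g/mol = 0.2687 mol
Divide by the smallest (0.1613 mol): C 1.000, H 1.665
Multiplying each by 3 gives whole numbers: C 3.00, H 5.00

C3H5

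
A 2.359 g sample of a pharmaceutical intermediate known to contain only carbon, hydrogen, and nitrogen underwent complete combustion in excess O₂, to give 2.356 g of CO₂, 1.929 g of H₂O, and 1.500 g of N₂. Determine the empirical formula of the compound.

CH4N2

mol C = 2.356 g CO₂ ÷ 44.009 g/mol = 0.053535 mol
mol H = 2 × 1.929 g H₂O ÷ 18.015 g/mol = 0.21415 mol
mol N = 2 × 1.500 g N₂ ÷ 28.014 g/mol = 0.10709 mol
Divide by the smallest (0.053535 mol): C 1.000, H 4.000, N 2.000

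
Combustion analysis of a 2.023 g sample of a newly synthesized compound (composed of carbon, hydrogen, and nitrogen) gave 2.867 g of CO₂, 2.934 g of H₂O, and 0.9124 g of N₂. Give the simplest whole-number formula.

CH5N

mol C = 2.867 g CO₂ ÷ 44.009 g/mol = 0.065146 mol
mol H = 2 × 2.934 g H₂O ÷ 18.015 g/mol = 0.32573 mol
mol N = 2 × 0.9124 g N₂ ÷ 28.014 g/mol = 0.065139 mol
Divide by the smallest (0.065139 mol): C 1.000, H 5.001, N 1.000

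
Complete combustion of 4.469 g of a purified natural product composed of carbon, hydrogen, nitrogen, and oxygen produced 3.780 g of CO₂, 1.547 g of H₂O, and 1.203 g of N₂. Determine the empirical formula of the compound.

C2H4N2O3

mol C = 3.780 g CO₂ ÷ 44.009 g/mol = 0.085892 mol
mol H = 2 × 1.547 g H₂O ÷ 18.015 g/mol = 0.17175 mol
mol N = 2 × 1.203 g N₂ ÷ 28.014 g/mol = 0.085886 mol
mass O = 4.469 − (1.0316 + 0.17312 + 1.2030) = 2.0612 g → mol O = 2.0612 ÷ 15.999 = 0.12884 mol
Divide by the smallest (0.085886 mol): C 1.000, H 2.000, N 1.000, O 1.500
Multiplying each by 2 gives whole numbers: C 2.00, H 4.00, N 2.00, O 3.00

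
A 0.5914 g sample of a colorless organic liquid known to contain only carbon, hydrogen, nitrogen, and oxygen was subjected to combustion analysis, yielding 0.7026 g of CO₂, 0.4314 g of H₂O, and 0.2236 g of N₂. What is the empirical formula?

C2H6N2O

mol C = 0.7026 g CO₂ ÷ 44.009 g/mol = 0.015965 mol
mol H = 2 × 0.4314 g H₂O ÷ 18.015 g/mol = 0.047893 mol
mol N = 2 × 0.2236 g N₂ ÷ 28.014 g/mol = 0.015963 mol
mass O = 0.5914 − (0.19175 + 0.048277 + 0.22360) = 0.12777 g → mol O = 0.12777 ÷ 15.999 = 0.0079861 mol
Divide by the smallest (0.0079861 mol): C 1.999, H 5.997, N 1.999, O 1.000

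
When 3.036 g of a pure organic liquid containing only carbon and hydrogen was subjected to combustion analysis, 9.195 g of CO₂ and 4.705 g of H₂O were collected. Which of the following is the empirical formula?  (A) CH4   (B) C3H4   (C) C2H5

mol C = 9.195 g CO₂ ÷ 44.009 g/mol = 0.20893 mol
mol H = 2 × 4.705 g H₂O ÷ 18.015 g/mol = 0.52234 mol
Divide by the smallest (0.20893 mol): C 1.000, H 2.500
Multiplying each by 2 gives whole numbers: C 2.00, H 5.00

(C) C2H5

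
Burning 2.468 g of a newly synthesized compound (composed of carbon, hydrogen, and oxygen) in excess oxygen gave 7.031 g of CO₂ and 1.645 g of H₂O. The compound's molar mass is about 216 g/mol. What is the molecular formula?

mol C = 7.031 g CO₂ ÷ 44.009 g/mol = 0.15976 mol
mol H = 2 × 1.645 g H₂O ÷ 18.015 g/mol = 0.18263 mol
mass O = 2.468 − (1.9189 + 0.18409) = 0.36500 g → mol O = 0.36500 ÷ 15.999 = 0.022814 mol
Divide by the smallest (0.022814 mol): C 7.003, H 8.005, O 1.000
Empirical formula: C7H8O
Empirical-formula mass = 108.14 g/mol; 216 ÷ 108.14 ≈ 2, so the molecular formula is C14H16O2.

C14H16O2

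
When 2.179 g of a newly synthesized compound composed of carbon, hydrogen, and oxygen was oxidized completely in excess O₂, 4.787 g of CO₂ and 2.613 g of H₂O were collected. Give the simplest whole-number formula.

mol C = 4.787 g CO₂ ÷ 44.009 g/mol = 0.10877 mol
mol H = 2 × 2.613 g H₂O ÷ 18.015 g/mol = 0.29009 mol
mass O = 2.179 − (1.3065 + 0.29241) = 0.58011 g → mol O = 0.58011 ÷ 15.999 = 0.036259 mol
Divide by the smallest (0.036259 mol): C 3.000, H 8.000, O 1.000

C3H8O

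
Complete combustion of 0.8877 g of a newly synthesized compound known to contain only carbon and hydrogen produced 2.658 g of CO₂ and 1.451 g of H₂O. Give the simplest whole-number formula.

mol C = 2.658 g CO₂ ÷ 44.009 g/mol = 0.060397 mol
mol H = 2 × 1.451 g H₂O ÷ 18.015 g/mol = 0.16109 mol
Divide by the smallest (0.060397 mol): C 1.000, H 2.667
Multiplying each by 3 gives whole numbers: C 3.00, H 8.00

C3H8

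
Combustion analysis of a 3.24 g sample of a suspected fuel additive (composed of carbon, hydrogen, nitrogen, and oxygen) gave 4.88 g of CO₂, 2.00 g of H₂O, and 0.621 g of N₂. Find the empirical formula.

mol C = 4.88 g CO₂ ÷ 44.009 g/mol = 0.1109 mol
mol H = 2 × 2.00 g H₂O ÷ 18.015 g/mol = 0.2220 mol
mol N = 2 × 0.621 g N₂ ÷ 28.014 g/mol = 0.04433 mol
mass O = 3.24 − (1.332 + 0.2238 + 0.6210) = 1.063 g → mol O = 1.063 ÷ 15.999 = 0.06646 mol
Divide by the smallest (0.04433 mol): C 2.501, H 5.008, N 1.000, O 1.499
Multiplying each by 2 gives whole numbers: C 5.00, H 10.02, N 2.00, O 3.00

C5H10N2O3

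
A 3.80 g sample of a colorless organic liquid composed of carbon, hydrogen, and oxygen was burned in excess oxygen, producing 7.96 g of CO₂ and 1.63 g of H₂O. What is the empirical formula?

mol C = 7.96 g CO₂ ÷ 44.009 g/mol = 0.1809 mol
mol H = 2 × 1.63 g H₂O ÷ 18.015 g/mol = 0.1810 mol
mass O = 3.80 − (2.172 + 0.1824) = 1.445 g → mol O = 1.445 ÷ 15.999 = 0.09033 mol
Divide by the smallest (0.09033 mol): C 2.002, H 2.003, O 1.000

C2H2O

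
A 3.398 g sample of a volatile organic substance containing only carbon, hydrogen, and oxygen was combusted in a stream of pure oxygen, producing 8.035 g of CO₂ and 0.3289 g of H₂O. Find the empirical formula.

C5HO2

mol C = 8.035 g CO₂ ÷ 44.009 g/mol = 0.18258 mol
mol H = 2 × 0.3289 g H₂O ÷ 18.015 g/mol = 0.036514 mol
mass O = 3.398 − (2.1929 + 0.036806) = 1.1683 g → mol O = 1.1683 ÷ 15.999 = 0.073021 mol
Divide by the smallest (0.036514 mol): C 5.000, H 1.000, O 2.000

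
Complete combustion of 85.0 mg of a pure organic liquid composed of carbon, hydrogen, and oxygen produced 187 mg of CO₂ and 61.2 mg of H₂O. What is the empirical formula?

C5H8O2

mol C = 0.187 g CO₂ ÷ 44.009 g/mol = 0.004249 mol
mol H = 2 × 0.0612 g H₂O ÷ 18.015 g/mol = 0.006794 mol
mass O = 0.0850 − (0.05104 + 0.006849) = 0.02711 g → mol O = 0.02711 ÷ 15.999 = 0.001695 mol
Divide by the smallest (0.001695 mol): C 2.507, H 4.009, O 1.000
Multiplying each by 2 gives whole numbers: C 5.01, H 8.02, O 2.00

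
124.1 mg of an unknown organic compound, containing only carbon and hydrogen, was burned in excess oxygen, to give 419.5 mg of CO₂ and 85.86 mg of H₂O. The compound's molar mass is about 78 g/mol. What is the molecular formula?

mol C = 0.4195 g CO₂ ÷ 44.009 g/mol = 0.0095321 mol
mol H = 2 × 0.08586 g H₂O ÷ 18.015 g/mol = 0.0095321 mol
Divide by the smallest (0.0095321 mol): C 1.000, H 1.000
Empirical formula: CH
Empirical-formula mass = 13.02 g/mol; 78 ÷ 13.02 ≈ 6, so the molecular formula is C6H6.

C6H6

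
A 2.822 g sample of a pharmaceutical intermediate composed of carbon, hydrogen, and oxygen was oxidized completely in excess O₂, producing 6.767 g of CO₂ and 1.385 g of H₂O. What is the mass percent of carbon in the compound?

mol C = 6.767 g CO₂ ÷ 44.009 g/mol = 0.15376 mol
mol H = 2 × 1.385 g H₂O ÷ 18.015 g/mol = 0.15376 mol
mass O = 2.822 − (1.8469 + 0.15499) = 0.82015 g → mol O = 0.82015 ÷ 15.999 = 0.051263 mol
mass % C = 1.8469 g ÷ 2.822 g × 100%

65.45%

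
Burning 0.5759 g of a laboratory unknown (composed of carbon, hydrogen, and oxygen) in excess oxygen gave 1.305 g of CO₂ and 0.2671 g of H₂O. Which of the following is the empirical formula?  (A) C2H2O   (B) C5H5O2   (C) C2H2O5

mol C = 1.305 g CO₂ ÷ 44.009 g/mol = 0.029653 mol
mol H = 2 × 0.2671 g H₂O ÷ 18.015 g/mol = 0.029653 mol
mass O = 0.5759 − (0.35616 + 0.029890) = 0.18985 g → mol O = 0.18985 ÷ 15.999 = 0.011866 mol
Divide by the smallest (0.011866 mol): C 2.499, H 2.499, O 1.000
Multiplying each by 2 gives whole numbers: C 5.00, H 5.00, O 2.00

(B) C5H5O2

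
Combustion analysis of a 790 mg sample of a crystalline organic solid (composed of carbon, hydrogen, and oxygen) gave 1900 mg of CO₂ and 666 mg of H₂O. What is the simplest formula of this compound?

mol C = 1.90 g CO₂ ÷ 44.009 g/mol = 0.04317 mol
mol H = 2 × 0.666 g H₂O ÷ 18.015 g/mol = 0.07394 mol
mass O = 0.790 − (0.5186 + 0.07453) = 0.1969 g → mol O = 0.1969 ÷ 15.999 = 0.01231 mol
Divide by the smallest (0.01231 mol): C 3.508, H 6.007, O 1.000
Multiplying each by 2 gives whole numbers: C 7.02, H 12.01, O 2.00

C7H12O2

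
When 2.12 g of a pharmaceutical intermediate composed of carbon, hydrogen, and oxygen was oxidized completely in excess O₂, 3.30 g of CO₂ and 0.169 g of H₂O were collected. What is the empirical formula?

C4HO4

mol C = 3.30 g CO₂ ÷ 44.009 g/mol = 0.07498 mol
mol H = 2 × 0.169 g H₂O ÷ 18.015 g/mol = 0.01876 mol
mass O = 2.12 − (0.9006 + 0.01891) = 1.200 g → mol O = 1.200 ÷ 15.999 = 0.07503 mol
Divide by the smallest (0.01876 mol): C 3.997, H 1.000, O 3.999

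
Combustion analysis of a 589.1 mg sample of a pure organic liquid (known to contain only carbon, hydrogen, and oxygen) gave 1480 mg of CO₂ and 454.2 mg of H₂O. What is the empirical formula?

C4H6O

mol C = 1.480 g CO₂ ÷ 44.009 g/mol = 0.033629 mol
mol H = 2 × 0.4542 g H₂O ÷ 18.015 g/mol = 0.050425 mol
mass O = 0.5891 − (0.40392 + 0.050828) = 0.13435 g → mol O = 0.13435 ÷ 15.999 = 0.0083973 mol
Divide by the smallest (0.0083973 mol): C 4.005, H 6.005, O 1.000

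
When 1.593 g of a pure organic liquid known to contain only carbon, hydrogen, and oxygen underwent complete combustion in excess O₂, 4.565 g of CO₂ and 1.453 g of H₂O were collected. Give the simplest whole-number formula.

mol C = 4.565 g CO₂ ÷ 44.009 g/mol = 0.10373 mol
mol H = 2 × 1.453 g H₂O ÷ 18.015 g/mol = 0.16131 mol
mass O = 1.593 − (1.2459 + 0.16260) = 0.18451 g → mol O = 0.18451 ÷ 15.999 = 0.011533 mol
Divide by the smallest (0.011533 mol): C 8.994, H 13.987, O 1.000

C9H14O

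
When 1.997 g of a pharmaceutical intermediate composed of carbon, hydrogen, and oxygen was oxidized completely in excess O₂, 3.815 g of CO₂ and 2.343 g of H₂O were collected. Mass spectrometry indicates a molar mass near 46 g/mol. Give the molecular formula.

C2H6O

mol C = 3.815 g CO₂ ÷ 44.009 g/mol = 0.086687 mol
mol H = 2 × 2.343 g H₂O ÷ 18.015 g/mol = 0.26012 mol
mass O = 1.997 − (1.0412 + 0.26220) = 0.69361 g → mol O = 0.69361 ÷ 15.999 = 0.043353 mol
Divide by the smallest (0.043353 mol): C 2.000, H 6.000, O 1.000
Empirical formula: C2H6O
Empirical-formula mass = 46.07 g/mol; 46 ÷ 46.07 ≈ 1, so the molecular formula is C2H6O.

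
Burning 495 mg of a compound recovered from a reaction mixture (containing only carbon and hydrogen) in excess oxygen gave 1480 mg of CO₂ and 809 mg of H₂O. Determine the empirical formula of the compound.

mol C = 1.48 g CO₂ ÷ 44.009 g/mol = 0.03363 mol
mol H = 2 × 0.809 g H₂O ÷ 18.015 g/mol = 0.08981 mol
Divide by the smallest (0.03363 mol): C 1.000, H 2.671
Multiplying each by 3 gives whole numbers: C 3.00, H 8.01

C3H8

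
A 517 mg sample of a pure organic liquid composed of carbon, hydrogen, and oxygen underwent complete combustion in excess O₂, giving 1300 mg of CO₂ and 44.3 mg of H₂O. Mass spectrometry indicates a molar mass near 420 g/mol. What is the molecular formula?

C24H4O8

mol C = 1.30 g CO₂ ÷ 44.009 g/mol = 0.02954 mol
mol H = 2 × 0.0443 g H₂O ÷ 18.015 g/mol = 0.004918 mol
mass O = 0.517 − (0.3548 + 0.004957) = 0.1572 g → mol O = 0.1572 ÷ 15.999 = 0.009828 mol
Divide by the smallest (0.004918 mol): C 6.006, H 1.000, O 1.998
Empirical formula: C6HO2
Empirical-formula mass = 105.07 g/mol; 420 ÷ 105.07 ≈ 4, so the molecular formula is C24H4O8.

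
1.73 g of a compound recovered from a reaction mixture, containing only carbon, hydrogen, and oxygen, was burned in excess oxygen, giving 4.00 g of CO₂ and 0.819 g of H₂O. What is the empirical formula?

C8H8O3

mol C = 4.00 g CO₂ ÷ 44.009 g/mol = 0.09089 mol
mol H = 2 × 0.819 g H₂O ÷ 18.015 g/mol = 0.09092 mol
mass O = 1.73 − (1.092 + 0.09165) = 0.5467 g → mol O = 0.5467 ÷ 15.999 = 0.03417 mol
Divide by the smallest (0.03417 mol): C 2.660, H 2.661, O 1.000
Multiplying each by 3 gives whole numbers: C 7.98, H 7.98, O 3.00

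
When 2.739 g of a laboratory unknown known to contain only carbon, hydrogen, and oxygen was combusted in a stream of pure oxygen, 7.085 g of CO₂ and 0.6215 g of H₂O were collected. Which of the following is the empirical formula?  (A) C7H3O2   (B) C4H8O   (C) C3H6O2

(A) C7H3O2

mol C = 7.085 g CO₂ ÷ 44.009 g/mol = 0.16099 mol
mol H = 2 × 0.6215 g H₂O ÷ 18.015 g/mol = 0.068998 mol
mass O = 2.739 − (1.9336 + 0.069550) = 0.73580 g → mol O = 0.73580 ÷ 15.999 = 0.045990 mol
Divide by the smallest (0.045990 mol): C 3.501, H 1.500, O 1.000
Multiplying each by 2 gives whole numbers: C 7.00, H 3.00, O 2.00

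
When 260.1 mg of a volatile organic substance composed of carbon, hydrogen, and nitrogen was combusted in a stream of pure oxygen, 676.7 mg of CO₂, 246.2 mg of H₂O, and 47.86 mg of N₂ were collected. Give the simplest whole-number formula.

C9H16N2

mol C = 0.6767 g CO₂ ÷ 44.009 g/mol = 0.015376 mol
mol H = 2 × 0.2462 g H₂O ÷ 18.015 g/mol = 0.027333 mol
mol N = 2 × 0.04786 g N₂ ÷ 28.014 g/mol = 0.0034169 mol
Divide by the smallest (0.0034169 mol): C 4.500, H 7.999, N 1.000
Multiplying each by 2 gives whole numbers: C 9.00, H 16.00, N 2.00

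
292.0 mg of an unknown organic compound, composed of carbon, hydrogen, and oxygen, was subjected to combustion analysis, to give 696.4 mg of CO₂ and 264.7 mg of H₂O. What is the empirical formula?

mol C = 0.6964 g CO₂ ÷ 44.009 g/mol = 0.015824 mol
mol H = 2 × 0.2647 g H₂O ÷ 18.015 g/mol = 0.029387 mol
mass O = 0.2920 − (0.19006 + 0.029622) = 0.072316 g → mol O = 0.072316 ÷ 15.999 = 0.0045200 mol
Divide by the smallest (0.0045200 mol): C 3.501, H 6.501, O 1.000
Multiplying each by 2 gives whole numbers: C 7.00, H 13.00, O 2.00

C7H13O2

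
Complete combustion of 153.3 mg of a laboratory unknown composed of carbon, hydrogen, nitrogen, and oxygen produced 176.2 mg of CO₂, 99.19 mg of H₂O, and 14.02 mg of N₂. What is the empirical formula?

C4H11NO5

mol C = 0.1762 g CO₂ ÷ 44.009 g/mol = 0.0040037 mol
mol H = 2 × 0.09919 g H₂O ÷ 18.015 g/mol = 0.011012 mol
mol N = 2 × 0.01402 g N₂ ÷ 28.014 g/mol = 0.0010009 mol
mass O = 0.1533 − (0.048089 + 0.011100 + 0.014020) = 0.080091 g → mol O = 0.080091 ÷ 15.999 = 0.0050060 mol
Divide by the smallest (0.0010009 mol): C 4.000, H 11.002, N 1.000, O 5.001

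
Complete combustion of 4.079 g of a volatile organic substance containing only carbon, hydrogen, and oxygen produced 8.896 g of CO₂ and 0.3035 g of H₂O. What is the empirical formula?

mol C = 8.896 g CO₂ ÷ 44.009 g/mol = 0.20214 mol
mol H = 2 × 0.3035 g H₂O ÷ 18.015 g/mol = 0.033694 mol
mass O = 4.079 − (2.4279 + 0.033964) = 1.6171 g → mol O = 1.6171 ÷ 15.999 = 0.10108 mol
Divide by the smallest (0.033694 mol): C 5.999, H 1.000, O 3.000

C6HO3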